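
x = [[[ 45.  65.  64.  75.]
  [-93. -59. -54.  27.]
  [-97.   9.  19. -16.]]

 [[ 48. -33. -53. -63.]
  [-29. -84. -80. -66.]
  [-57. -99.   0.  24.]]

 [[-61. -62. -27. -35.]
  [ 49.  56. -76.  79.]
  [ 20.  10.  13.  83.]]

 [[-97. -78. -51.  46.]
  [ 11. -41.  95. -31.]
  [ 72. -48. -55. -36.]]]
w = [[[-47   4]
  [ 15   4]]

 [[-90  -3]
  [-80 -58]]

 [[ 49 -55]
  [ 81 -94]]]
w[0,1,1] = 4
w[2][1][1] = -94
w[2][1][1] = -94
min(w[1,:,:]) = -90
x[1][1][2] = -80.0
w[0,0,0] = -47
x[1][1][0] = -29.0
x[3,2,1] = -48.0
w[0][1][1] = 4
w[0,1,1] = 4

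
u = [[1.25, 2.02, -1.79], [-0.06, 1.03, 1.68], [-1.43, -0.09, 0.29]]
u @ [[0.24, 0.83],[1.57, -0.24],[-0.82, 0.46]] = [[4.94, -0.27], [0.23, 0.48], [-0.72, -1.03]]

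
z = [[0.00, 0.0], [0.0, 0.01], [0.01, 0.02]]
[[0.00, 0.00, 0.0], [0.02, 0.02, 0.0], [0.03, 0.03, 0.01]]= z @ [[-1.17, -1.29, -0.27], [1.99, 2.20, 0.46]]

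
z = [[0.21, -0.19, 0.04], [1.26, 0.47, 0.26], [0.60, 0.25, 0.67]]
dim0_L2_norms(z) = [1.41, 0.57, 0.72]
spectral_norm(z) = 1.60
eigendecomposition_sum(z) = [[0.16+0.24j, (-0.09+0.07j), 0.06-0.01j],[(0.37-0.52j), 0.23+0.13j, (-0.07-0.12j)],[(-0.22-0.28j), (0.11-0.1j), -0.08+0.02j]] + [[0.16-0.24j,-0.09-0.07j,(0.06+0.01j)], [0.37+0.52j,(0.23-0.13j),(-0.07+0.12j)], [(-0.22+0.28j),(0.11+0.1j),(-0.08-0.02j)]] + [[-0.11+0.00j, -0.00-0.00j, -0.09+0.00j], [(0.51-0j), (0.02+0j), (0.41-0j)], [(1.03-0j), 0.04+0.00j, (0.82-0j)]]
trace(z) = 1.35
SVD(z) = [[-0.09, 0.07, 0.99], [-0.84, 0.53, -0.11], [-0.53, -0.85, 0.01]] @ diag([1.5981405403677993, 0.4609593181644065, 0.25052608692574185]) @ [[-0.88, -0.32, -0.36], [0.37, 0.05, -0.93], [0.32, -0.95, 0.07]]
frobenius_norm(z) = 1.68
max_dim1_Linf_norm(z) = 1.26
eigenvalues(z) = [(0.31+0.4j), (0.31-0.4j), (0.73+0j)]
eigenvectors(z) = [[-0.13+0.34j, (-0.13-0.34j), (-0.09+0j)], [(0.81+0j), 0.81-0.00j, 0.44+0.00j], [(0.13-0.43j), (0.13+0.43j), 0.89+0.00j]]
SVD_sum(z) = [[0.12, 0.04, 0.05], [1.18, 0.43, 0.49], [0.74, 0.27, 0.31]] + [[0.01, 0.00, -0.03], [0.09, 0.01, -0.23], [-0.14, -0.02, 0.36]] + [[0.08, -0.24, 0.02],[-0.01, 0.03, -0.00],[0.0, -0.0, 0.00]]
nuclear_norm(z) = 2.31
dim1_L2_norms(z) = [0.29, 1.37, 0.93]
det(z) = 0.18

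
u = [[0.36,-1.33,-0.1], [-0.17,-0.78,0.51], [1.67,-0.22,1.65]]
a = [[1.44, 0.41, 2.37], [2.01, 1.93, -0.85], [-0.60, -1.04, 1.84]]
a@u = [[4.41, -2.76, 3.98], [-1.02, -3.99, -0.62], [3.03, 1.20, 2.57]]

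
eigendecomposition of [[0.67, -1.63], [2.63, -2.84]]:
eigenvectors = [[(0.52+0.33j), (0.52-0.33j)], [0.79+0.00j, 0.79-0.00j]]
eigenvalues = [(-1.08+1.1j), (-1.08-1.1j)]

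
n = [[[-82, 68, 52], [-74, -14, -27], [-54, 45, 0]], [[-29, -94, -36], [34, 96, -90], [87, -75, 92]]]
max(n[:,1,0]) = 34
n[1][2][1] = -75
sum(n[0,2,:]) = -9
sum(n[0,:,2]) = 25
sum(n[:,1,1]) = 82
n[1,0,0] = -29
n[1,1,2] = -90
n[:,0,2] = [52, -36]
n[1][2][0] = 87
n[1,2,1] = -75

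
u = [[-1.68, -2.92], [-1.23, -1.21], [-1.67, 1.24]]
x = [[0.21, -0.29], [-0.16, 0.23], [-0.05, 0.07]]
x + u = [[-1.47, -3.21],  [-1.39, -0.98],  [-1.72, 1.31]]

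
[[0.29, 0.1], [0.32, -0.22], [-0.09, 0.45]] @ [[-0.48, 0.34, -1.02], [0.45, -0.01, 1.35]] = [[-0.09, 0.10, -0.16], [-0.25, 0.11, -0.62], [0.25, -0.04, 0.7]]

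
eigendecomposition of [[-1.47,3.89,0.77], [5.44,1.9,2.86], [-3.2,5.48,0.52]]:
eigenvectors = [[0.4, -0.36, 0.42],[-0.57, -0.3, 0.77],[0.72, 0.88, 0.48]]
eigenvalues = [-5.58, -0.07, 6.6]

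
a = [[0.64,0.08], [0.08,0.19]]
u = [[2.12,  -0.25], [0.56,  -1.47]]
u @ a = [[1.34, 0.12], [0.24, -0.23]]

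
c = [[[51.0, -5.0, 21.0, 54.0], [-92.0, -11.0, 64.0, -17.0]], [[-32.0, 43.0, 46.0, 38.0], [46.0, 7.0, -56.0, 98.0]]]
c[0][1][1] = -11.0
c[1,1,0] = 46.0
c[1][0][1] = 43.0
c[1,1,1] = 7.0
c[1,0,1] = 43.0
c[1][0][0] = -32.0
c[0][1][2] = 64.0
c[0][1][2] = 64.0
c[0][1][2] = 64.0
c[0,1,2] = 64.0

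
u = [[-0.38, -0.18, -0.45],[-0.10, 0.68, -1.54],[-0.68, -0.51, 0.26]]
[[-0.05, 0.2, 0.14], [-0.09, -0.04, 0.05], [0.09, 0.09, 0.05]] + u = [[-0.43, 0.02, -0.31], [-0.19, 0.64, -1.49], [-0.59, -0.42, 0.31]]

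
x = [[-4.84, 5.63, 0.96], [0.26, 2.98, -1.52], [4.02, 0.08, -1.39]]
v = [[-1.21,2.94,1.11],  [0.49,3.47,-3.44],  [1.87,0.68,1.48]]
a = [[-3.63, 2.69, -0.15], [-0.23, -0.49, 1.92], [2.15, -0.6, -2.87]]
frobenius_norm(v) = 6.45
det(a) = -0.14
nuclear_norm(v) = 10.58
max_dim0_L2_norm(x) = 6.37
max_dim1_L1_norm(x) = 11.43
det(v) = -36.92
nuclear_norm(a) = 8.48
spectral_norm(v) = 5.14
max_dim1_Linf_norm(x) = 5.63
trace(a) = -6.99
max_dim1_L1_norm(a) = 6.47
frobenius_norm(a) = 6.13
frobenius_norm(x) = 9.24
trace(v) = 3.74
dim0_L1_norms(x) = [9.12, 8.69, 3.87]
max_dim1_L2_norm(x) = 7.49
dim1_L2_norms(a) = [4.52, 1.99, 3.64]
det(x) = -24.39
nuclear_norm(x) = 13.11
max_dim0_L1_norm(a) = 6.01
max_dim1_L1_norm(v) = 7.4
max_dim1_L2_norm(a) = 4.52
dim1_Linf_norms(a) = [3.63, 1.92, 2.87]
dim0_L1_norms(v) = [3.57, 7.09, 6.03]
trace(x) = -3.25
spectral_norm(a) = 5.18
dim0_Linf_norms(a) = [3.63, 2.69, 2.87]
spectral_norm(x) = 8.20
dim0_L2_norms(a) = [4.23, 2.8, 3.46]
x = a + v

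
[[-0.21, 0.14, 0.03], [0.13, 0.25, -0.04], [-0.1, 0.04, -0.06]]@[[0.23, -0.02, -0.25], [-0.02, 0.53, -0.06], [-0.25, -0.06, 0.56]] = [[-0.06,0.08,0.06], [0.03,0.13,-0.07], [-0.01,0.03,-0.01]]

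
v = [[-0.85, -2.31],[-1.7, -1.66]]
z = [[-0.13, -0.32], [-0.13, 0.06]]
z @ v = [[0.65, 0.83], [0.01, 0.20]]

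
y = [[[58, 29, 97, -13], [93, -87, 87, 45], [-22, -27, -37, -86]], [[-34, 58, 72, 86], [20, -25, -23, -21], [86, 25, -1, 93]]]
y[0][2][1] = -27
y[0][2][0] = -22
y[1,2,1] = 25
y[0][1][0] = 93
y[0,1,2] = 87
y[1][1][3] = -21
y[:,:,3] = [[-13, 45, -86], [86, -21, 93]]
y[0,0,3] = -13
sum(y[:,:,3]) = 104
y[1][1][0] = 20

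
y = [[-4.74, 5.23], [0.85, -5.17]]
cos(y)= [[-0.21, -2.04], [-0.33, -0.04]]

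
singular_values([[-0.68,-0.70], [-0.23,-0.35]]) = [1.06, 0.07]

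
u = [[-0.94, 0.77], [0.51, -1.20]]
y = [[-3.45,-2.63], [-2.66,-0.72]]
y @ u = [[1.90, 0.5], [2.13, -1.18]]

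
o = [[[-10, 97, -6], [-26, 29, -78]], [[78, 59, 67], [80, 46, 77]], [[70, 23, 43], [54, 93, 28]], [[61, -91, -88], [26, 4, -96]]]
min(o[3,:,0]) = 26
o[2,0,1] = 23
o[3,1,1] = 4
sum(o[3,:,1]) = -87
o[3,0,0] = 61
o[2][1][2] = 28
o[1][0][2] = 67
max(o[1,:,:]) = 80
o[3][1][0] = 26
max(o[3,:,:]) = 61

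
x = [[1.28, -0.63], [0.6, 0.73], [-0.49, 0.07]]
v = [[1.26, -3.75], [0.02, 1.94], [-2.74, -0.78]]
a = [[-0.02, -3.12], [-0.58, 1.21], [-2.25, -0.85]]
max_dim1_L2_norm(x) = 1.43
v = a + x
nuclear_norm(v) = 7.27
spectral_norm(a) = 3.49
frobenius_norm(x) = 1.78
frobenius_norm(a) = 4.16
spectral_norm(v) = 4.37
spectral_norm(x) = 1.53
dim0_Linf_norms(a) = [2.25, 3.12]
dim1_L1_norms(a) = [3.14, 1.79, 3.1]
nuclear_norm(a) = 5.76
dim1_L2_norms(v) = [3.96, 1.94, 2.85]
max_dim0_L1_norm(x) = 2.37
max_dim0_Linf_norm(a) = 3.12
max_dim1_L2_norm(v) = 3.96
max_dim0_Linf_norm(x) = 1.28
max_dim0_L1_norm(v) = 6.47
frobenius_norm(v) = 5.25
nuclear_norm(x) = 2.44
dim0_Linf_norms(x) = [1.28, 0.73]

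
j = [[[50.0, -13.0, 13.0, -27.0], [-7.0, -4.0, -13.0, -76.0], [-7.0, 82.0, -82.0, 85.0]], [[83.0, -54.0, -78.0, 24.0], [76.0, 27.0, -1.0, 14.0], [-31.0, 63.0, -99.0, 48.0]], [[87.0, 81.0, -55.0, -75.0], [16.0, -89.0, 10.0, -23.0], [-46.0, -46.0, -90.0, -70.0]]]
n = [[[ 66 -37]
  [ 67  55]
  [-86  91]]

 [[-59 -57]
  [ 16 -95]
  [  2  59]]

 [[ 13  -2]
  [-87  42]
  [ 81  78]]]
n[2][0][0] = 13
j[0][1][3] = -76.0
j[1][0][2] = -78.0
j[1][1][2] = -1.0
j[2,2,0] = -46.0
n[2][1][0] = -87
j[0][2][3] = 85.0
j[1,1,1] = 27.0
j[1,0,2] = -78.0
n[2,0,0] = 13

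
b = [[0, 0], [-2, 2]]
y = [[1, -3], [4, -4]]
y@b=[[6, -6], [8, -8]]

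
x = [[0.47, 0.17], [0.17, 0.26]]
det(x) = 0.09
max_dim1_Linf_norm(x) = 0.47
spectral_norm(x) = 0.56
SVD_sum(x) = [[0.43, 0.24], [0.24, 0.13]] + [[0.04, -0.07],[-0.07, 0.13]]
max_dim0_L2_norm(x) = 0.5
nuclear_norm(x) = 0.73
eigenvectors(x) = [[0.87,-0.49], [0.49,0.87]]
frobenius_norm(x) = 0.59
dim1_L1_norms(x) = [0.64, 0.43]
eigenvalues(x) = [0.56, 0.17]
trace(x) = 0.73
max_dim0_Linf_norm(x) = 0.47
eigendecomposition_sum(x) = [[0.43, 0.24], [0.24, 0.13]] + [[0.04, -0.07], [-0.07, 0.13]]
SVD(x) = [[-0.87, -0.49], [-0.49, 0.87]] @ diag([0.5648124120268808, 0.16518758797311917]) @ [[-0.87, -0.49], [-0.49, 0.87]]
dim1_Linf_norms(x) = [0.47, 0.26]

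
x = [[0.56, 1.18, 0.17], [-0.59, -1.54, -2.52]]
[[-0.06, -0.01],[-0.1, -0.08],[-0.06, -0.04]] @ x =[[-0.03, -0.06, 0.02], [-0.01, 0.01, 0.18], [-0.01, -0.01, 0.09]]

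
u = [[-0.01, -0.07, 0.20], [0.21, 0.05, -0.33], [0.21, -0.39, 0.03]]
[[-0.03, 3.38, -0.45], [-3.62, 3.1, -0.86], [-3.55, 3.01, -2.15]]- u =[[-0.02, 3.45, -0.65],[-3.83, 3.05, -0.53],[-3.76, 3.40, -2.18]]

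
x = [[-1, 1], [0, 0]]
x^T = [[-1, 0], [1, 0]]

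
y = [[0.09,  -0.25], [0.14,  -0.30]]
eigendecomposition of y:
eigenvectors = [[0.87, 0.71], [0.49, 0.71]]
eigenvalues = [-0.05, -0.16]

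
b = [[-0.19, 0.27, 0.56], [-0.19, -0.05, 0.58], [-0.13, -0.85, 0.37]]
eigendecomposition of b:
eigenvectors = [[0.95+0.00j, (0.03-0.56j), (0.03+0.56j)], [(-0.01+0j), 0.22-0.47j, 0.22+0.47j], [(0.31+0j), (0.64+0j), (0.64-0j)]]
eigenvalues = [(-0.01+0j), (0.07+0.73j), (0.07-0.73j)]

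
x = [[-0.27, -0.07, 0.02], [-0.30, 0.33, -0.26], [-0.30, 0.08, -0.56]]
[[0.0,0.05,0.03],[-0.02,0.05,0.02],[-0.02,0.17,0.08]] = x @ [[-0.0, -0.14, -0.08], [-0.02, -0.18, -0.11], [0.04, -0.26, -0.11]]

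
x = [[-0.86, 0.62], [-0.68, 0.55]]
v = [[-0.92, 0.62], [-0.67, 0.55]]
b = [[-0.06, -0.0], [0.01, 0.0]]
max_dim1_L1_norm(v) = 1.54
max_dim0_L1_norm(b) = 0.07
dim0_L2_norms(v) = [1.14, 0.83]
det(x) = -0.05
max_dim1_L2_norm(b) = 0.06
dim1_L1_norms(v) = [1.54, 1.22]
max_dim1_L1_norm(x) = 1.48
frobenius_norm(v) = 1.41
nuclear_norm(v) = 1.47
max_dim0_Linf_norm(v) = 0.92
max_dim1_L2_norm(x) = 1.06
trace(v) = -0.37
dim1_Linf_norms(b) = [0.06, 0.01]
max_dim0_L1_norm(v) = 1.59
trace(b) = -0.06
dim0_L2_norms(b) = [0.06, 0.0]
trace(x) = -0.31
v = b + x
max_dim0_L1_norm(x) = 1.54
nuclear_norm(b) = 0.06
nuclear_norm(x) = 1.41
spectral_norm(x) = 1.37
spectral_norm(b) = 0.06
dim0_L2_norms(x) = [1.1, 0.83]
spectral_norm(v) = 1.41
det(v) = -0.09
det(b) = 0.00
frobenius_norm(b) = 0.06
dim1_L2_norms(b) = [0.06, 0.01]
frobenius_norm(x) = 1.37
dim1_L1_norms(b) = [0.06, 0.01]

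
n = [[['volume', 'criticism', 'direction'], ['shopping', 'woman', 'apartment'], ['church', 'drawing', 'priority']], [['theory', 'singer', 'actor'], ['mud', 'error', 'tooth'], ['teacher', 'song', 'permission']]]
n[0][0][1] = 'criticism'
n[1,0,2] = 'actor'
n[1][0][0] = 'theory'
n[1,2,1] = 'song'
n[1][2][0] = 'teacher'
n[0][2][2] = 'priority'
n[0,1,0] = 'shopping'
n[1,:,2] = ['actor', 'tooth', 'permission']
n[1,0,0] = 'theory'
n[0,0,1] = 'criticism'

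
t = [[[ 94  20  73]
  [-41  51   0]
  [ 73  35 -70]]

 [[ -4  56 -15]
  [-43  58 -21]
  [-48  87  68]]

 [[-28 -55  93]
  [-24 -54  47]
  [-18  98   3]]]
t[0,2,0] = 73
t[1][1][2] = -21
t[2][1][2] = 47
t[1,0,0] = -4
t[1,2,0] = -48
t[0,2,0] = 73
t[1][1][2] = -21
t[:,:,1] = [[20, 51, 35], [56, 58, 87], [-55, -54, 98]]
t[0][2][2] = -70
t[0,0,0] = 94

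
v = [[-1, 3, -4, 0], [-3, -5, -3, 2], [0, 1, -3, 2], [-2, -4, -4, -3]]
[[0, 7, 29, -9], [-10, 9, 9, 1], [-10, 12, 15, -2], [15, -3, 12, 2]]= v @ [[0, 1, -4, 3], [0, 0, 3, -2], [0, -2, -4, 0], [-5, 3, 0, 0]]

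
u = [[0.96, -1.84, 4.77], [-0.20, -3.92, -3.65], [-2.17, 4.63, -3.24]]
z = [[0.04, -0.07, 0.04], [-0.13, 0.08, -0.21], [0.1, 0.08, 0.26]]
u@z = [[0.75, 0.17, 1.66], [0.14, -0.59, -0.13], [-1.01, 0.26, -1.90]]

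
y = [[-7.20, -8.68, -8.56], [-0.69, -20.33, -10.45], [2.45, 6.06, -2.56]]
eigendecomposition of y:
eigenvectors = [[0.14-0.47j, 0.14+0.47j, 0.38+0.00j], [0.55-0.08j, (0.55+0.08j), 0.79+0.00j], [-0.67+0.00j, -0.67-0.00j, (-0.49+0j)]]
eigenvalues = [(-7.99+2.43j), (-7.99-2.43j), (-14.12+0j)]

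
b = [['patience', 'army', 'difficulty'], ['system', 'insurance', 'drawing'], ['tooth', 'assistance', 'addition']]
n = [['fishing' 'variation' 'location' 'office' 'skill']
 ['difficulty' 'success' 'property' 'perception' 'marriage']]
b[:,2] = ['difficulty', 'drawing', 'addition']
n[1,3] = 'perception'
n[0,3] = 'office'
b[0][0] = 'patience'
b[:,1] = ['army', 'insurance', 'assistance']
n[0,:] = ['fishing', 'variation', 'location', 'office', 'skill']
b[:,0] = ['patience', 'system', 'tooth']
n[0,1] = 'variation'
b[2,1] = 'assistance'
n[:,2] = ['location', 'property']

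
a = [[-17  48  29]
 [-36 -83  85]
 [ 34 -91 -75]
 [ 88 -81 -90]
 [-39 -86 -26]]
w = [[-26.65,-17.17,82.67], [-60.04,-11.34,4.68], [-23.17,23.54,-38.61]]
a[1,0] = -36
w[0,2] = 82.67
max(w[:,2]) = 82.67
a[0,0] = -17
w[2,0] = -23.17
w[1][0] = -60.04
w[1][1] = -11.34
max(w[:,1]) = 23.54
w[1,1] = -11.34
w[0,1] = -17.17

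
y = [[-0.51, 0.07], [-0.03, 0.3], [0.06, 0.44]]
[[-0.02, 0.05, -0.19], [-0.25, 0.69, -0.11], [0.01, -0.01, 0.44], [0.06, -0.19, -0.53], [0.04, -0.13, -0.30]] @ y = [[-0.00,  -0.07], [0.1,  0.14], [0.02,  0.19], [-0.06,  -0.29], [-0.03,  -0.17]]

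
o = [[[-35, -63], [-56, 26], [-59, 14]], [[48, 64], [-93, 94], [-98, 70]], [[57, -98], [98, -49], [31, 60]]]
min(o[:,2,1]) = 14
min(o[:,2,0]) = -98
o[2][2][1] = 60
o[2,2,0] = 31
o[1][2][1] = 70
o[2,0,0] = 57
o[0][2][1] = 14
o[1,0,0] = 48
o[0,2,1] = 14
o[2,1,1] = -49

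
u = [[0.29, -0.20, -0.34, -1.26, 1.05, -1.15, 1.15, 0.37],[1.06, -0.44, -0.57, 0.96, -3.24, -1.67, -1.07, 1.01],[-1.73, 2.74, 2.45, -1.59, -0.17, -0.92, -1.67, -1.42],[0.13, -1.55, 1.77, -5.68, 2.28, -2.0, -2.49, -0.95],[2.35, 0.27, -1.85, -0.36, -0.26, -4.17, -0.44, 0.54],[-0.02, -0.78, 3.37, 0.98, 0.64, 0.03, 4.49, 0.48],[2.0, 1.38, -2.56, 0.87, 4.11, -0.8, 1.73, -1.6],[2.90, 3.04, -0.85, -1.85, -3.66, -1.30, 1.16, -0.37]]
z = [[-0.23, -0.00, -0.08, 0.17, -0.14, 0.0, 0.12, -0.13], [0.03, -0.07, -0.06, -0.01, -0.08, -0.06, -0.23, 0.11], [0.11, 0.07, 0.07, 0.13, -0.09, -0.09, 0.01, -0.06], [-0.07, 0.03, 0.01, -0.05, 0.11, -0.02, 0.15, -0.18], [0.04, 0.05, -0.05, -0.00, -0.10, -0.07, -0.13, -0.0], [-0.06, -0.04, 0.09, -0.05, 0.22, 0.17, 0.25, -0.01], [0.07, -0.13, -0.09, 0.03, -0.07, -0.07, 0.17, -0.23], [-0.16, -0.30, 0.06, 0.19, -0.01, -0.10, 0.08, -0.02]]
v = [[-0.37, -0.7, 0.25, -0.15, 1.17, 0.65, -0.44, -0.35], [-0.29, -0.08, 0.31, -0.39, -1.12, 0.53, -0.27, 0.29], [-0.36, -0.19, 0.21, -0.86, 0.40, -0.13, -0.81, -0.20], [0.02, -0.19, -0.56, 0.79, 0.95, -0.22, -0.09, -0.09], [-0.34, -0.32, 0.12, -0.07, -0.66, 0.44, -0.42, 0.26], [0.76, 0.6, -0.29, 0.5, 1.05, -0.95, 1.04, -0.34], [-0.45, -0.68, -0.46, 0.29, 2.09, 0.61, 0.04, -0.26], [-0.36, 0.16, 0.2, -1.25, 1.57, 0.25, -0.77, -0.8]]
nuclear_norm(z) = 2.06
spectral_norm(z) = 0.59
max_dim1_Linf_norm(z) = 0.3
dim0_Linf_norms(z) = [0.23, 0.3, 0.09, 0.19, 0.22, 0.17, 0.25, 0.23]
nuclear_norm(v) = 9.78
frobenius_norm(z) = 0.92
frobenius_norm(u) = 15.43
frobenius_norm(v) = 5.05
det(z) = 0.00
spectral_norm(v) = 3.66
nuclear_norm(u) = 37.36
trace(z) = -0.06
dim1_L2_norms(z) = [0.37, 0.29, 0.24, 0.28, 0.2, 0.39, 0.35, 0.41]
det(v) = -0.00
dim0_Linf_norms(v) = [0.76, 0.7, 0.56, 1.25, 2.09, 0.95, 1.04, 0.8]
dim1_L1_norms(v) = [4.08, 3.28, 3.16, 2.91, 2.63, 5.53, 4.88, 5.36]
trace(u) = -2.25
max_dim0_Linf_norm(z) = 0.3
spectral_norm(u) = 8.18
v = z @ u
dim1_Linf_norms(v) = [1.17, 1.12, 0.86, 0.95, 0.66, 1.05, 2.09, 1.57]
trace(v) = -1.82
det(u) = -5332.78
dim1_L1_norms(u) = [5.81, 10.02, 12.69, 16.85, 10.24, 10.79, 15.05, 15.13]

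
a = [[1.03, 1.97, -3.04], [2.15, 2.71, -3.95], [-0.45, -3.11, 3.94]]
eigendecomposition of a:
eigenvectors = [[(0.46+0j),-0.11-0.36j,-0.11+0.36j],  [(0.66+0j),(-0.72+0j),(-0.72-0j)],  [-0.59+0.00j,(-0.57-0.11j),(-0.57+0.11j)]]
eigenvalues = [(7.76+0j), (-0.04+0.48j), (-0.04-0.48j)]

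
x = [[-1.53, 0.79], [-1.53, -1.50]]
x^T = [[-1.53, -1.53], [0.79, -1.50]]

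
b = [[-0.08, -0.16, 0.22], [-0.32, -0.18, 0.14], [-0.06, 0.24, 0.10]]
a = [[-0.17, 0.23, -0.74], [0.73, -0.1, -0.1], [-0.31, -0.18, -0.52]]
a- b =[[-0.09, 0.39, -0.96], [1.05, 0.08, -0.24], [-0.25, -0.42, -0.62]]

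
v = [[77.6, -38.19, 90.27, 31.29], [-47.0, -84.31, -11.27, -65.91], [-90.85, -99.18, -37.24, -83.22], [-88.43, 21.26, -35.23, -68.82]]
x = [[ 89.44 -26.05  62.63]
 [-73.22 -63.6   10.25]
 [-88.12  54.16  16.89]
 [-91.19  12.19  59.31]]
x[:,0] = [89.44, -73.22, -88.12, -91.19]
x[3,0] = -91.19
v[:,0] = [77.6, -47.0, -90.85, -88.43]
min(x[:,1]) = -63.6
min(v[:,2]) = -37.24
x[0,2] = 62.63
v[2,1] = -99.18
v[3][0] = -88.43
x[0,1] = -26.05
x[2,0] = -88.12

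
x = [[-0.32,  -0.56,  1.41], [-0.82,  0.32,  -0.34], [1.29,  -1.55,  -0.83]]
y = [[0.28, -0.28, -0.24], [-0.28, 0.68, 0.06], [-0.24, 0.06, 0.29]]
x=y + [[-0.60, -0.28, 1.65], [-0.54, -0.36, -0.40], [1.53, -1.61, -1.12]]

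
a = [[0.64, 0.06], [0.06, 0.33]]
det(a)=0.208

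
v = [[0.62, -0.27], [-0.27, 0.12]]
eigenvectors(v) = [[0.92, 0.4],[-0.4, 0.92]]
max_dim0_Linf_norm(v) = 0.62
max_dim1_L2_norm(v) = 0.68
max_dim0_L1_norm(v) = 0.89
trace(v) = 0.74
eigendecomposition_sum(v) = [[0.62,-0.27], [-0.27,0.12]] + [[0.0, 0.00], [0.0, 0.0]]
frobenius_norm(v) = 0.74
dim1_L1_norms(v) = [0.89, 0.39]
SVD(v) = [[-0.92, 0.4],[0.40, 0.92]] @ diag([0.737967389859482, 0.0020326101405179968]) @ [[-0.92, 0.40], [0.40, 0.92]]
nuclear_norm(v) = 0.74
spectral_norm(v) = 0.74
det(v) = 0.00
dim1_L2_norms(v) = [0.68, 0.3]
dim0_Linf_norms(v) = [0.62, 0.27]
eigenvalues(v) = [0.74, 0.0]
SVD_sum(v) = [[0.62,  -0.27], [-0.27,  0.12]] + [[0.00,0.0],[0.0,0.0]]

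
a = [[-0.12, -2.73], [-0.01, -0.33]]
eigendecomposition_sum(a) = [[-0.02,0.2], [0.0,-0.01]] + [[-0.1,-2.93], [-0.01,-0.32]]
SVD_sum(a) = [[-0.12, -2.73], [-0.01, -0.33]] + [[-0.0, 0.0], [0.0, -0.0]]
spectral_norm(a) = 2.75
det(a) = 0.01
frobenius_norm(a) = 2.75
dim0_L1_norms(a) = [0.13, 3.06]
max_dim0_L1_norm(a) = 3.06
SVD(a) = [[-0.99, -0.12],[-0.12, 0.99]] @ diag([2.7525043199052623, 0.0044686578368107145]) @ [[0.04, 1.00], [1.0, -0.04]]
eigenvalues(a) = [-0.03, -0.42]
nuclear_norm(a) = 2.76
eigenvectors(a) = [[1.00, 0.99], [-0.03, 0.11]]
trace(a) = -0.45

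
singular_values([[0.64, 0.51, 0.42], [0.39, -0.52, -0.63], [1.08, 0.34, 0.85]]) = [1.69, 0.87, 0.25]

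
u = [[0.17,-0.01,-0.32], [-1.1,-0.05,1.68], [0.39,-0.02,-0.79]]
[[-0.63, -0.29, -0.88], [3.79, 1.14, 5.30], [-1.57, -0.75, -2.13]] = u @ [[-0.49, 1.37, -1.65], [-3.55, 0.81, -3.43], [1.83, 1.6, 1.97]]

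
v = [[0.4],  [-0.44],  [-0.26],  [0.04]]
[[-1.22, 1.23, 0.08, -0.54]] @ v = [[-1.07]]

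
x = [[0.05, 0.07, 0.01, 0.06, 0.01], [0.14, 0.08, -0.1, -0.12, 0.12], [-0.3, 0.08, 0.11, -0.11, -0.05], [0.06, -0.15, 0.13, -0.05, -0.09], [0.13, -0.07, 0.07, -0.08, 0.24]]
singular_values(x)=[0.42, 0.27, 0.26, 0.13, 0.08]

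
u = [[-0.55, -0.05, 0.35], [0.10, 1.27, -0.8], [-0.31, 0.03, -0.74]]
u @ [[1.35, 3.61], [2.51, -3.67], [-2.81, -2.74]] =[[-1.85, -2.76], [5.57, -2.11], [1.74, 0.8]]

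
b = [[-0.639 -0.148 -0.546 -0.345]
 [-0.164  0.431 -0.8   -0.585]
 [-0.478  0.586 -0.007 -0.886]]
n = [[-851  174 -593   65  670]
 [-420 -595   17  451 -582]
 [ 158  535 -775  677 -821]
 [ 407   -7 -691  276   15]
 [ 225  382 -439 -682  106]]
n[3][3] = 276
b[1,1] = 0.431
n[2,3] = 677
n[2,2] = -775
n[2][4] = -821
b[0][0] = -0.639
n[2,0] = 158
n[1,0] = -420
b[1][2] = -0.8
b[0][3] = -0.345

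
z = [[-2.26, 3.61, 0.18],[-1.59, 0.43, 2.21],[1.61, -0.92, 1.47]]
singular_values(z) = [4.77, 2.68, 1.21]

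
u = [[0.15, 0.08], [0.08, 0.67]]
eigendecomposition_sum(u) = [[0.13,-0.02],[-0.02,0.0]] + [[0.02, 0.1], [0.1, 0.67]]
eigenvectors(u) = [[-0.99, -0.15], [0.15, -0.99]]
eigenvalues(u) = [0.14, 0.68]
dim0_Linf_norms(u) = [0.15, 0.67]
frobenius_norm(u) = 0.70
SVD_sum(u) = [[0.02, 0.1], [0.1, 0.67]] + [[0.13, -0.02],[-0.02, 0.00]]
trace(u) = 0.82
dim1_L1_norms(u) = [0.23, 0.75]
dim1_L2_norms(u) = [0.17, 0.67]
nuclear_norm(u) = 0.82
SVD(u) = [[0.15,0.99],[0.99,-0.15]] @ diag([0.6820294101747089, 0.1379705898252911]) @ [[0.15, 0.99], [0.99, -0.15]]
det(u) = 0.09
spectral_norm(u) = 0.68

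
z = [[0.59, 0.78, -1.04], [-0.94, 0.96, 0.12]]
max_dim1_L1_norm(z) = 2.41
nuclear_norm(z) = 2.78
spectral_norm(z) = 1.43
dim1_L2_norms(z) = [1.43, 1.35]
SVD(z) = [[-0.96, -0.28], [-0.28, 0.96]] @ diag([1.4346704214236152, 1.3414249072878386]) @ [[-0.21, -0.71, 0.67], [-0.80, 0.52, 0.30]]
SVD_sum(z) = [[0.29, 0.98, -0.93],[0.08, 0.28, -0.27]] + [[0.30, -0.2, -0.11], [-1.02, 0.68, 0.39]]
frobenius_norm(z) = 1.96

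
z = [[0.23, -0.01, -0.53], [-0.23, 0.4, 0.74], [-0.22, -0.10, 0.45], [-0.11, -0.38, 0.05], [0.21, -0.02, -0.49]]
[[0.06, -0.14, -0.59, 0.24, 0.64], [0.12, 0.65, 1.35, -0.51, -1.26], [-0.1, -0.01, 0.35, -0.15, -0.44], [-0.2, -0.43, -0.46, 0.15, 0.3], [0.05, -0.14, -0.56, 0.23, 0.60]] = z@ [[-0.01, 1.23, -0.15, 0.26, 0.89], [0.52, 0.89, 1.40, -0.52, -1.15], [-0.12, 0.78, 1.02, -0.33, -0.80]]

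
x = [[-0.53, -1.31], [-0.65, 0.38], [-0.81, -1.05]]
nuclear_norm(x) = 2.72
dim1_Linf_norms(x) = [1.31, 0.65, 1.05]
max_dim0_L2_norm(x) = 1.72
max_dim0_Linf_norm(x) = 1.31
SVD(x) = [[0.73, -0.22], [-0.01, 0.94], [0.68, 0.25]] @ diag([1.9200858222381318, 0.7973521400486222]) @ [[-0.49,  -0.87], [-0.87,  0.49]]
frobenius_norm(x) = 2.08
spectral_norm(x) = 1.92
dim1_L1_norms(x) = [1.84, 1.03, 1.86]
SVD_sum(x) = [[-0.68, -1.22], [0.01, 0.01], [-0.64, -1.15]] + [[0.15, -0.09],[-0.66, 0.37],[-0.17, 0.1]]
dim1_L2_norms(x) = [1.41, 0.75, 1.33]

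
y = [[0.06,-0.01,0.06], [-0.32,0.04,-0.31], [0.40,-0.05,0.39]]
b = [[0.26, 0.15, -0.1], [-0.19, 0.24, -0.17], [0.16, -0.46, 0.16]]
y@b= [[0.03, -0.02, 0.01], [-0.14, 0.10, -0.02], [0.18, -0.13, 0.03]]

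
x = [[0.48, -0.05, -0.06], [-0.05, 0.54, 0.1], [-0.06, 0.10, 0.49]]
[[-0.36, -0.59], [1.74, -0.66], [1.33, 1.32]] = x @ [[-0.19, -1.06], [2.82, -1.87], [2.11, 2.94]]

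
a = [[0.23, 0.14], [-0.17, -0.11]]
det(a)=-0.001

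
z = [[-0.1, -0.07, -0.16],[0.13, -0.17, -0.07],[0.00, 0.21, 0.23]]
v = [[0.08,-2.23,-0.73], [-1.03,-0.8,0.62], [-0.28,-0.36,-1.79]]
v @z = [[-0.30, 0.22, -0.02],[-0.00, 0.34, 0.36],[-0.02, -0.3, -0.34]]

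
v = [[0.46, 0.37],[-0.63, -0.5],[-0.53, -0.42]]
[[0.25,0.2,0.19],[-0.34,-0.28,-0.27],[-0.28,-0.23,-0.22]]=v @ [[0.20,0.18,0.35], [0.42,0.33,0.09]]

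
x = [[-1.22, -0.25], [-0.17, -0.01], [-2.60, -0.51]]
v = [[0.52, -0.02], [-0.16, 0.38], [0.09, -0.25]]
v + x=[[-0.70, -0.27],[-0.33, 0.37],[-2.51, -0.76]]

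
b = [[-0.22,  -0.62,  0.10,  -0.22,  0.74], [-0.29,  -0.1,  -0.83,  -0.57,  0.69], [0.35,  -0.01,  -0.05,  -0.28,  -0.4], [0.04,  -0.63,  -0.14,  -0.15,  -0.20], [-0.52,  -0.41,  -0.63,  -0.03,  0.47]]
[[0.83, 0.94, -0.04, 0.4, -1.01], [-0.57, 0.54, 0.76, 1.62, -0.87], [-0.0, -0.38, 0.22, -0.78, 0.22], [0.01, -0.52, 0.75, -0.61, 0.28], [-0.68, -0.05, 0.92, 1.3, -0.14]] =b@[[0.66, -0.24, -0.2, -1.11, -0.1], [-0.40, 0.42, -0.75, 0.75, -0.18], [1.33, 0.93, -1.24, -0.9, -0.52], [-0.37, -0.81, 0.02, 0.11, 0.92], [0.69, 1.19, -0.57, 1.0, -1.20]]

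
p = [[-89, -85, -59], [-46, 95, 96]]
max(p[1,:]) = 96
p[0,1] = -85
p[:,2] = [-59, 96]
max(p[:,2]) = 96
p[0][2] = -59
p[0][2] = -59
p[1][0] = -46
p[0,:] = [-89, -85, -59]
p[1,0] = -46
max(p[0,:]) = -59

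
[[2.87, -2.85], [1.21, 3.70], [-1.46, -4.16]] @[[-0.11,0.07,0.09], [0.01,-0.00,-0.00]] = [[-0.34, 0.2, 0.26], [-0.1, 0.08, 0.11], [0.12, -0.1, -0.13]]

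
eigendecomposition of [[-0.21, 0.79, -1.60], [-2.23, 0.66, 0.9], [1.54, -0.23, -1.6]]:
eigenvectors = [[0.64+0.00j, 0.64-0.00j, (0.47+0j)],[(0.17+0.6j), 0.17-0.60j, (0.79+0j)],[0.19-0.41j, (0.19+0.41j), (0.39+0j)]]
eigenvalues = [(-0.47+1.78j), (-0.47-1.78j), (-0.22+0j)]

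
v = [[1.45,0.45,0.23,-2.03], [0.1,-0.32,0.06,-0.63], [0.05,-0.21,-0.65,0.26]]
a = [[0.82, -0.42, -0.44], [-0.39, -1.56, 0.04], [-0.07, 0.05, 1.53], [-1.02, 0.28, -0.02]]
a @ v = [[1.12, 0.60, 0.45, -1.51], [-0.72, 0.32, -0.21, 1.78], [-0.02, -0.37, -1.01, 0.51], [-1.45, -0.54, -0.20, 1.89]]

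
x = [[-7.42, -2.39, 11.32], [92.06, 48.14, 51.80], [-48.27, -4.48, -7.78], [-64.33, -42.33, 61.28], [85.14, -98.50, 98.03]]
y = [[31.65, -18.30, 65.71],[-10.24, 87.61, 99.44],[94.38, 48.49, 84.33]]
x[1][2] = 51.8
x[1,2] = 51.8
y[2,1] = 48.49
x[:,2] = [11.32, 51.8, -7.78, 61.28, 98.03]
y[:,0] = [31.65, -10.24, 94.38]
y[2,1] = 48.49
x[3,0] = -64.33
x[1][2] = 51.8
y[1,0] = -10.24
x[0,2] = 11.32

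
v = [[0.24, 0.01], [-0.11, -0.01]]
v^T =[[0.24, -0.11], [0.01, -0.01]]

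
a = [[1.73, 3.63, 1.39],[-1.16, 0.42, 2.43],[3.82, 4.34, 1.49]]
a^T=[[1.73, -1.16, 3.82], [3.63, 0.42, 4.34], [1.39, 2.43, 1.49]]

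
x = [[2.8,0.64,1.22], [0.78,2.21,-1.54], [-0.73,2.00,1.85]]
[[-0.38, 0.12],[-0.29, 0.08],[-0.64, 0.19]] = x@[[-0.03, 0.01],[-0.21, 0.06],[-0.13, 0.04]]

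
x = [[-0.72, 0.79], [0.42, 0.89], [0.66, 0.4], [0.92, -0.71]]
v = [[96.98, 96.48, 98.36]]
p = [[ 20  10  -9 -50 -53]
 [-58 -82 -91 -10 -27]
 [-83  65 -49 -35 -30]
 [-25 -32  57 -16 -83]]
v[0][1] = 96.48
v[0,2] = 98.36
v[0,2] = 98.36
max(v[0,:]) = 98.36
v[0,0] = 96.98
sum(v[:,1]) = 96.48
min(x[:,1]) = -0.708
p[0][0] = 20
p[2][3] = -35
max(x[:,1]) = 0.892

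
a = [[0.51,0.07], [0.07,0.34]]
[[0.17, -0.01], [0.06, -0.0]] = a @ [[0.31, -0.02],[0.10, -0.01]]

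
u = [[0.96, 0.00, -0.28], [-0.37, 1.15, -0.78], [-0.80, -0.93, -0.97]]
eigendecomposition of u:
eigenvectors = [[0.11, 0.9, -0.26],[0.31, 0.15, -0.87],[0.94, -0.41, 0.42]]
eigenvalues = [-1.37, 1.09, 1.42]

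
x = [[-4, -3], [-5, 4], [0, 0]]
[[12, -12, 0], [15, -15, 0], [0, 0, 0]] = x @ [[-3, 3, 0], [0, 0, 0]]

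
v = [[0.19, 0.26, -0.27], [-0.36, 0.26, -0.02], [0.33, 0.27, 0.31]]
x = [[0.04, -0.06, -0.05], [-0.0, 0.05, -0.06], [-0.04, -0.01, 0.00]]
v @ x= [[0.02, 0.00, -0.03], [-0.01, 0.03, 0.00], [0.0, -0.01, -0.03]]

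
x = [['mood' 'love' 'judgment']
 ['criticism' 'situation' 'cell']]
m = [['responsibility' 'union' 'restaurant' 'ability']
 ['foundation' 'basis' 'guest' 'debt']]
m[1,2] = 'guest'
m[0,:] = ['responsibility', 'union', 'restaurant', 'ability']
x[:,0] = ['mood', 'criticism']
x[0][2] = 'judgment'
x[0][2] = 'judgment'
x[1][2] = 'cell'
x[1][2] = 'cell'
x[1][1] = 'situation'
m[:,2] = ['restaurant', 'guest']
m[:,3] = ['ability', 'debt']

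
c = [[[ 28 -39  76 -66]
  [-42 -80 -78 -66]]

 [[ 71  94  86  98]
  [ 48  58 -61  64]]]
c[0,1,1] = -80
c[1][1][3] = 64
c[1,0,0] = 71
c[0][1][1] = -80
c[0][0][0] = 28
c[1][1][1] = 58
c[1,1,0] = 48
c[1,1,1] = 58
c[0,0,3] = -66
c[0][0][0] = 28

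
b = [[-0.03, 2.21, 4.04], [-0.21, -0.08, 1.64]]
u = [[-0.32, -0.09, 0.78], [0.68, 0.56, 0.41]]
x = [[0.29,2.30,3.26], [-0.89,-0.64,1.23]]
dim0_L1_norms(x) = [1.18, 2.94, 4.49]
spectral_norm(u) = 0.98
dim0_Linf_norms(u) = [0.68, 0.56, 0.78]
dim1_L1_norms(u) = [1.19, 1.65]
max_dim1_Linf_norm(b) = 4.04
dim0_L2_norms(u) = [0.75, 0.57, 0.88]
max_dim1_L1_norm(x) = 5.85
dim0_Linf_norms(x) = [0.89, 2.3, 3.26]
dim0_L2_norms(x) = [0.94, 2.39, 3.48]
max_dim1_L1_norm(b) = 6.28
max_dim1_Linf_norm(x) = 3.26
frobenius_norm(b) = 4.89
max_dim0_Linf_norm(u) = 0.78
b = x + u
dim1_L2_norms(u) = [0.85, 0.97]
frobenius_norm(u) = 1.29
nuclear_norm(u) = 1.82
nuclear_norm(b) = 5.66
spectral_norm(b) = 4.82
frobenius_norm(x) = 4.33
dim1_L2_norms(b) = [4.61, 1.66]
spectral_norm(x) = 4.05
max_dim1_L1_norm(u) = 1.65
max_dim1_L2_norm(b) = 4.61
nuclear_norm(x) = 5.58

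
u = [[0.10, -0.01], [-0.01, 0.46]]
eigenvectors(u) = [[-1.0, 0.03], [-0.03, -1.0]]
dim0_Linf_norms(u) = [0.1, 0.46]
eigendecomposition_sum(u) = [[0.10, 0.00], [0.00, 0.0]] + [[0.0, -0.01],[-0.01, 0.46]]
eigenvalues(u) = [0.1, 0.46]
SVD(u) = [[-0.03, 1.0], [1.00, 0.03]] @ diag([0.46027756377319945, 0.09972243622680053]) @ [[-0.03,1.00], [1.00,0.03]]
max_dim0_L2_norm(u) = 0.46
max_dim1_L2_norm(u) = 0.46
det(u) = 0.05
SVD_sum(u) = [[0.00, -0.01], [-0.01, 0.46]] + [[0.1,  0.0], [0.0,  0.0]]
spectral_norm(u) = 0.46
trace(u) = 0.56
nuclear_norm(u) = 0.56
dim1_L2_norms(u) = [0.1, 0.46]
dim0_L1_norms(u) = [0.11, 0.47]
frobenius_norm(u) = 0.47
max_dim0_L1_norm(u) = 0.47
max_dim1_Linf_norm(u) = 0.46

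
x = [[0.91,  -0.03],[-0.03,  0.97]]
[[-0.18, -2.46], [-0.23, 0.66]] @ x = [[-0.09, -2.38], [-0.23, 0.65]]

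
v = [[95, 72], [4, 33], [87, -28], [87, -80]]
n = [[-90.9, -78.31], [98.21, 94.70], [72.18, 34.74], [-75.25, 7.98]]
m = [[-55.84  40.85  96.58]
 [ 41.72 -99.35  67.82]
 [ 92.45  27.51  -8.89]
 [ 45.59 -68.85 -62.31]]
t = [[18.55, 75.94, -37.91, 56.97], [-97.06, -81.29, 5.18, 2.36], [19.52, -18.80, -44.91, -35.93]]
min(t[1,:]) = -97.06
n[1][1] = 94.7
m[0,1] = 40.85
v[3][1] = -80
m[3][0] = 45.59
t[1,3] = 2.36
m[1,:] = [41.72, -99.35, 67.82]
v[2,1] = -28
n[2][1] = 34.74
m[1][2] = 67.82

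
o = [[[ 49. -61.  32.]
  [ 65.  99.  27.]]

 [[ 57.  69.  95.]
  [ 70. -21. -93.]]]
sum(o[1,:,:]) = 177.0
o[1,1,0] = 70.0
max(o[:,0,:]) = 95.0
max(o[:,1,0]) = 70.0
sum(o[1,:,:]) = 177.0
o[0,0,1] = -61.0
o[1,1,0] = 70.0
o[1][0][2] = 95.0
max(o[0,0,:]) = 49.0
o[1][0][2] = 95.0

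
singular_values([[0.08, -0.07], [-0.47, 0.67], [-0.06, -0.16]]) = [0.83, 0.14]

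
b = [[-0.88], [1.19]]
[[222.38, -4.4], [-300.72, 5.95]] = b@[[-252.71,5.0]]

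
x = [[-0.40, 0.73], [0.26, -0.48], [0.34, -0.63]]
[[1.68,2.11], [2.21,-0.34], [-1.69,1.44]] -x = [[2.08,1.38], [1.95,0.14], [-2.03,2.07]]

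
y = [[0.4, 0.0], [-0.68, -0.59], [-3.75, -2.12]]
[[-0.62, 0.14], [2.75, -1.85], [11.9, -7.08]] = y @ [[-1.55,0.34],[-2.87,2.74]]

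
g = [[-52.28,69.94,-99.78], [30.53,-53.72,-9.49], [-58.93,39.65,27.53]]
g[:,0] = [-52.28, 30.53, -58.93]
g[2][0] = -58.93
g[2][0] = -58.93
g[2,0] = -58.93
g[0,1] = 69.94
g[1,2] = -9.49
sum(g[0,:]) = -82.12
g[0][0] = -52.28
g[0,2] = -99.78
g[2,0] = -58.93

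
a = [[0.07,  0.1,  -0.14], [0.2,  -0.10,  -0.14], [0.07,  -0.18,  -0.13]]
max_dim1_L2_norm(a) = 0.26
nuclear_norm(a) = 0.60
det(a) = 0.00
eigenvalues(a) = [0.19, -0.24, -0.11]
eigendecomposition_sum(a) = [[0.1, 0.08, -0.08], [0.08, 0.07, -0.07], [-0.02, -0.02, 0.02]] + [[0.05, -0.06, -0.02],[0.14, -0.19, -0.07],[0.20, -0.27, -0.1]] + [[-0.07,0.08,-0.04],[-0.02,0.02,-0.01],[-0.11,0.11,-0.05]]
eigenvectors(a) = [[0.76, -0.19, 0.56], [0.62, -0.55, 0.13], [-0.19, -0.81, 0.82]]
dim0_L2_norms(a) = [0.22, 0.23, 0.24]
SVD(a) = [[-0.25,-0.87,-0.42], [-0.75,-0.10,0.65], [-0.61,0.48,-0.63]] @ diag([0.3437375257318781, 0.1855189770411879, 0.07567841542552048]) @ [[-0.61, 0.47, 0.64], [-0.26, -0.88, 0.40], [0.75, 0.08, 0.66]]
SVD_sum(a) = [[0.05, -0.04, -0.05], [0.16, -0.12, -0.17], [0.13, -0.10, -0.13]] + [[0.04, 0.14, -0.06], [0.0, 0.02, -0.01], [-0.02, -0.08, 0.04]] + [[-0.02, -0.00, -0.02], [0.04, 0.0, 0.03], [-0.04, -0.00, -0.03]]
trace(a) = -0.16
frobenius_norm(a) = 0.40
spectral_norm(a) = 0.34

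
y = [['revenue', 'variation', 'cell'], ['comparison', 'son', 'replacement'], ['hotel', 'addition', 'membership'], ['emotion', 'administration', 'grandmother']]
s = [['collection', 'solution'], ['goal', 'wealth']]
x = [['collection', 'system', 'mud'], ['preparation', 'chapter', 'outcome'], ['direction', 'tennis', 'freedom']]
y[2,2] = 'membership'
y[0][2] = 'cell'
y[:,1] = ['variation', 'son', 'addition', 'administration']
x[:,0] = ['collection', 'preparation', 'direction']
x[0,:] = ['collection', 'system', 'mud']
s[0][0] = 'collection'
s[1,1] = 'wealth'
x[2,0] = 'direction'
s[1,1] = 'wealth'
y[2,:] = ['hotel', 'addition', 'membership']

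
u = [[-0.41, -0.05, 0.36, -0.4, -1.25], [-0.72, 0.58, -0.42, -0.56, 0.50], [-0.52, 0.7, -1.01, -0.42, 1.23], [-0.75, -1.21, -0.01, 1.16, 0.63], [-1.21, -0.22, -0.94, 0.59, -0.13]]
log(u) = [[1.19+2.83j, 0.18-0.01j, 1.20+1.20j, 0.56+0.29j, (-0.94+1.53j)], [1.35+0.59j, -1.94-0.00j, (2.35+0.25j), (-0.09+0.06j), 0.48+0.32j], [(-1.31-1.35j), (-0.33+0j), -1.03-0.57j, (-1.4-0.14j), 2.08-0.73j], [(1.63+0.74j), -2.46-0.00j, (2.84+0.31j), 0.69+0.08j, 0.26+0.40j], [(-0.91+1.5j), (0.38-0j), -1.70+0.64j, -0.02+0.15j, (0.36+0.81j)]]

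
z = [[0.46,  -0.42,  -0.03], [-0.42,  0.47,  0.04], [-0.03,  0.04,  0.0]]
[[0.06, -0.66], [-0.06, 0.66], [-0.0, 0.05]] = z@[[0.07, -0.82], [-0.06, 0.64], [-0.04, 0.45]]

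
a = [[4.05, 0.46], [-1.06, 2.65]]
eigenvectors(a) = [[0.58, -0.52], [-0.82, 0.85]]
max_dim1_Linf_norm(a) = 4.05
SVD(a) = [[-0.95,0.31], [0.31,0.95]] @ diag([4.196704673581829, 2.6735500524090487]) @ [[-1.00, 0.09],[0.09, 1.00]]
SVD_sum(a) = [[3.98, -0.36], [-1.29, 0.12]] + [[0.07, 0.82], [0.23, 2.53]]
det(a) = 11.22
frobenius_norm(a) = 4.98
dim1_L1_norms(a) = [4.51, 3.71]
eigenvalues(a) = [3.4, 3.3]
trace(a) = 6.70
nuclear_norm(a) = 6.87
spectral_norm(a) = 4.20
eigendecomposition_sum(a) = [[25.98, 15.96],[-36.77, -22.58]] + [[-21.93,  -15.5], [35.71,  25.23]]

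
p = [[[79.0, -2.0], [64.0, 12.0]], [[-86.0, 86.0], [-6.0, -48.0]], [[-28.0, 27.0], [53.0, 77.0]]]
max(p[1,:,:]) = 86.0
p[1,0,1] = 86.0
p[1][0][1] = 86.0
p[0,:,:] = [[79.0, -2.0], [64.0, 12.0]]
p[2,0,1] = 27.0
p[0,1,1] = 12.0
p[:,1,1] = [12.0, -48.0, 77.0]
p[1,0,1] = 86.0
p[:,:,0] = [[79.0, 64.0], [-86.0, -6.0], [-28.0, 53.0]]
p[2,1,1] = 77.0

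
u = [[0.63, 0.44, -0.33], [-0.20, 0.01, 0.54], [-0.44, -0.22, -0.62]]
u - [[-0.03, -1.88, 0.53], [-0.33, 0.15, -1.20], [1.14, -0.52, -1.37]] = [[0.66, 2.32, -0.86], [0.13, -0.14, 1.74], [-1.58, 0.3, 0.75]]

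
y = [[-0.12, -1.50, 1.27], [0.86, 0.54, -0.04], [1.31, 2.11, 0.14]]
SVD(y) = [[-0.53,-0.84,0.10],[0.29,-0.28,-0.91],[0.8,-0.46,0.39]] @ diag([3.0170254316183516, 1.3539021944556582, 0.40299676526772665]) @ [[0.45, 0.87, -0.19], [-0.55, 0.10, -0.83], [-0.7, 0.48, 0.53]]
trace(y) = 0.56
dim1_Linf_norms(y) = [1.5, 0.86, 2.11]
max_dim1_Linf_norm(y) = 2.11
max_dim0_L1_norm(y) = 4.15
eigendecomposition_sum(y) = [[(0.44+0j), 0.20-0.00j, 0.40-0.00j],[0.35+0.00j, (0.17-0j), 0.32-0.00j],[0.97+0.00j, (0.46-0j), 0.89-0.00j]] + [[(-0.28+0.28j), (-0.85-0.5j), (0.43+0.06j)], [(0.25-0.01j), 0.19+0.61j, (-0.18-0.22j)], [(0.17-0.29j), (0.83+0.23j), -0.38+0.05j]] + [[(-0.28-0.28j), (-0.85+0.5j), 0.43-0.06j], [0.25+0.01j, (0.19-0.61j), -0.18+0.22j], [(0.17+0.29j), (0.83-0.23j), (-0.38-0.05j)]]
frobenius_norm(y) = 3.33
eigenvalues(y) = [(1.49+0j), (-0.47+0.94j), (-0.47-0.94j)]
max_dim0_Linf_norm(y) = 2.11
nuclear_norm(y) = 4.77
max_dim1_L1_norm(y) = 3.56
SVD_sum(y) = [[-0.72, -1.4, 0.31], [0.39, 0.76, -0.17], [1.08, 2.1, -0.46]] + [[0.63, -0.12, 0.94], [0.21, -0.04, 0.32], [0.34, -0.06, 0.52]] + [[-0.03, 0.02, 0.02], [0.26, -0.18, -0.19], [-0.11, 0.08, 0.08]]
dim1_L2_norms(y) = [1.97, 1.02, 2.49]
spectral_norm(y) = 3.02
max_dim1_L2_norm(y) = 2.49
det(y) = 1.65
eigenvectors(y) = [[-0.39+0.00j,-0.68+0.00j,(-0.68-0j)], [(-0.31+0j),(0.32+0.3j),(0.32-0.3j)], [-0.87+0.00j,(0.57-0.15j),(0.57+0.15j)]]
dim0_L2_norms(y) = [1.57, 2.64, 1.28]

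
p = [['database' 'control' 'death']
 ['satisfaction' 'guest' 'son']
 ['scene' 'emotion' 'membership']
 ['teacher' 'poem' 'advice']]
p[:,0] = ['database', 'satisfaction', 'scene', 'teacher']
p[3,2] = 'advice'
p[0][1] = 'control'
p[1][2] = 'son'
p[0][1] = 'control'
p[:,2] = ['death', 'son', 'membership', 'advice']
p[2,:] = ['scene', 'emotion', 'membership']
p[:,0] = ['database', 'satisfaction', 'scene', 'teacher']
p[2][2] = 'membership'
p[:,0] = ['database', 'satisfaction', 'scene', 'teacher']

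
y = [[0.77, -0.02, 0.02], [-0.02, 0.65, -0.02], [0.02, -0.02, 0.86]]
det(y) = 0.430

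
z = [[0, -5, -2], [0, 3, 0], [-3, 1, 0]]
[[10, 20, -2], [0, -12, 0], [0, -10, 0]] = z@[[0, 2, 0], [0, -4, 0], [-5, 0, 1]]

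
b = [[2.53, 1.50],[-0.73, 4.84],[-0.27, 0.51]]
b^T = [[2.53, -0.73, -0.27], [1.5, 4.84, 0.51]]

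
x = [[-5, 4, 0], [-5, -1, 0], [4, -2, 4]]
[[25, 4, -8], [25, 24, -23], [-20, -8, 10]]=x@ [[-5, -4, 4], [0, -4, 3], [0, 0, 0]]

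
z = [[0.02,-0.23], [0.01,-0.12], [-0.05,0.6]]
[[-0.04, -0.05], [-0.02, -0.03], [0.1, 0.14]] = z @ [[0.54, -0.78], [0.21, 0.17]]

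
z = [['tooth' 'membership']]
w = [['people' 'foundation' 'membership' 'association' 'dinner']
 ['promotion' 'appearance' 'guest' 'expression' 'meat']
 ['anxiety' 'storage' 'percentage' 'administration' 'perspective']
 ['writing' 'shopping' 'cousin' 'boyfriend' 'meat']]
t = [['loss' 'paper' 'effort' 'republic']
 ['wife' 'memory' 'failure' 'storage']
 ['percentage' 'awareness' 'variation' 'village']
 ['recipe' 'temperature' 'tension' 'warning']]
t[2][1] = 'awareness'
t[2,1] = 'awareness'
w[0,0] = 'people'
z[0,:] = ['tooth', 'membership']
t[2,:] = ['percentage', 'awareness', 'variation', 'village']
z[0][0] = 'tooth'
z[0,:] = ['tooth', 'membership']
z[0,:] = ['tooth', 'membership']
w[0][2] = 'membership'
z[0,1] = 'membership'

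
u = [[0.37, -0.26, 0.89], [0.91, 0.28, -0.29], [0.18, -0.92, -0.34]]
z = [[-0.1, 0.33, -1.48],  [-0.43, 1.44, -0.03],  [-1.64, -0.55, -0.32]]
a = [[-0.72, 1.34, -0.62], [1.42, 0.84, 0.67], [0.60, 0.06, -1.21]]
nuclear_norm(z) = 4.74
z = u @ a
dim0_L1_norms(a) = [2.74, 2.24, 2.5]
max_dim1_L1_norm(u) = 1.52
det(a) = 3.86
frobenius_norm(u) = 1.73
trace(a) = -1.09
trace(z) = 1.02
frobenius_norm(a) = 2.77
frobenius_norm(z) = 2.77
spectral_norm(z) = 1.83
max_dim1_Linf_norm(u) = 0.92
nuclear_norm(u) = 2.99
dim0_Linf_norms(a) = [1.42, 1.34, 1.21]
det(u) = -0.99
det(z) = -3.83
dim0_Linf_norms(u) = [0.91, 0.92, 0.89]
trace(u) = 0.31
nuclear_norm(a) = 4.76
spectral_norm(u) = 1.00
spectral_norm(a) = 1.83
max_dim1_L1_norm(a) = 2.93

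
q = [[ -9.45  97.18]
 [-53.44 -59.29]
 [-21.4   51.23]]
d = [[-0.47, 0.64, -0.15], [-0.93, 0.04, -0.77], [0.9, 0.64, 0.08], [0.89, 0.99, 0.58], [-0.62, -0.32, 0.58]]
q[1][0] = -53.44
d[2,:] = [0.902, 0.639, 0.081]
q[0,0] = -9.45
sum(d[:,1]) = 1.991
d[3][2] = 0.585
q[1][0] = -53.44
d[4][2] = 0.576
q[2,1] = 51.23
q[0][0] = -9.45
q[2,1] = 51.23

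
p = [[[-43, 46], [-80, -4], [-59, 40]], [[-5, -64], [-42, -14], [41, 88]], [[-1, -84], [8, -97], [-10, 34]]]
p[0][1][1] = -4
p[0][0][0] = -43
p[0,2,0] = -59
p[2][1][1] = -97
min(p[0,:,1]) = -4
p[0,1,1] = -4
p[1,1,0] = -42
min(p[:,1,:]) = -97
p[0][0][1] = 46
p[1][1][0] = -42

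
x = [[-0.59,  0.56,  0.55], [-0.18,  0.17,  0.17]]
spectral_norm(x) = 1.03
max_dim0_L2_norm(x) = 0.62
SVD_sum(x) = [[-0.59, 0.56, 0.55],[-0.18, 0.17, 0.17]] + [[-0.0,0.00,-0.00], [0.0,-0.00,0.00]]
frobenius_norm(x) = 1.03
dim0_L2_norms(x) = [0.62, 0.59, 0.58]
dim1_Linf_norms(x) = [0.59, 0.18]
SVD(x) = [[-0.96, -0.29], [-0.29, 0.96]] @ diag([1.0268375816923772, 0.002140285997286344]) @ [[0.60, -0.57, -0.56], [0.2, -0.57, 0.80]]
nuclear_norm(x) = 1.03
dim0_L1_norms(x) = [0.77, 0.73, 0.72]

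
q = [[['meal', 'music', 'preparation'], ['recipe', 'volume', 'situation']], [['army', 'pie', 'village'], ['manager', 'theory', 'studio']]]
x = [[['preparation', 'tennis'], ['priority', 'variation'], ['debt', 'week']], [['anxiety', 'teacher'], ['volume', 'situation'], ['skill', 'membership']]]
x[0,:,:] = [['preparation', 'tennis'], ['priority', 'variation'], ['debt', 'week']]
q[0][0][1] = 'music'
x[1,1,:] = ['volume', 'situation']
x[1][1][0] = 'volume'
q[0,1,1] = 'volume'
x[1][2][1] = 'membership'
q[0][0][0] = 'meal'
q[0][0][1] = 'music'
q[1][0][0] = 'army'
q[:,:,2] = [['preparation', 'situation'], ['village', 'studio']]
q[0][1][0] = 'recipe'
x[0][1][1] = 'variation'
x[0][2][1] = 'week'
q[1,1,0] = 'manager'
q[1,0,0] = 'army'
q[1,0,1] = 'pie'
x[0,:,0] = ['preparation', 'priority', 'debt']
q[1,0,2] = 'village'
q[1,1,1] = 'theory'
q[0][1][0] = 'recipe'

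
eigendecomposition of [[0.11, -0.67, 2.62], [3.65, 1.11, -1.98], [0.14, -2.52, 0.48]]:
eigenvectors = [[0.01-0.59j, (0.01+0.59j), (-0.4+0j)],[-0.59+0.00j, -0.59-0.00j, 0.70+0.00j],[0.32-0.45j, 0.32+0.45j, 0.59+0.00j]]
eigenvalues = [(2.16+2.1j), (2.16-2.1j), (-2.61+0j)]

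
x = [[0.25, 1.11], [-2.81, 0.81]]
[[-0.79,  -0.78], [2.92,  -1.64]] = x @ [[-1.17, 0.36],[-0.45, -0.78]]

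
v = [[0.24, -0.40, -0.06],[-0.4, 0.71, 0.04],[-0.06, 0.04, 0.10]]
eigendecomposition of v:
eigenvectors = [[0.5, -0.83, -0.24], [-0.86, -0.45, -0.22], [-0.08, -0.32, 0.94]]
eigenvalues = [0.94, 0.0, 0.11]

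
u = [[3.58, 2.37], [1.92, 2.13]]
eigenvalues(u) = [5.11, 0.6]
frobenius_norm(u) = 5.16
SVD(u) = [[-0.83, -0.55], [-0.55, 0.83]] @ diag([5.128062979904205, 0.5996416214173411]) @ [[-0.79, -0.61], [-0.61, 0.79]]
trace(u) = 5.71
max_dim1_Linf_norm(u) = 3.58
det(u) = 3.07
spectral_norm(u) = 5.13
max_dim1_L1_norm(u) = 5.95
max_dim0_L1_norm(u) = 5.5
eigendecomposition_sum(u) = [[3.38,2.69], [2.18,1.73]] + [[0.2, -0.32], [-0.26, 0.4]]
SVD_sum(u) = [[3.38, 2.63], [2.23, 1.74]] + [[0.2, -0.26], [-0.31, 0.39]]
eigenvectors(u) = [[0.84, -0.62], [0.54, 0.78]]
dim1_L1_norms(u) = [5.95, 4.05]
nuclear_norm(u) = 5.73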